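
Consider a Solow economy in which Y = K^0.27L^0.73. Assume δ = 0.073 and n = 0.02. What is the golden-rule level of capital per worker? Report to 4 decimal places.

k_gold ≈ 4.3061

Capital per worker breaks even when investment replaces (n + δ)·k; here n + δ = 0.093.
Maximizing c = f(k) − (n+δ)·k gives f'(k) = n+δ, i.e. 0.27·k^(0.27−1) = 0.093, so k_gold = (0.27/0.093)^(1/0.73) ≈ 4.3061.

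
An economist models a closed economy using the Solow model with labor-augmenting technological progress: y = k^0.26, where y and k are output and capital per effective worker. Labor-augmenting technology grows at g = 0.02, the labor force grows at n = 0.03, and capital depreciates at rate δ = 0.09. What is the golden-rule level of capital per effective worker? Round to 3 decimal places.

n + g + δ = 0.03 + 0.02 + 0.09 = 0.14.
At the golden rule the marginal product of capital equals n+g+δ: 0.26·k^(0.26−1) = 0.14. Solving, k_gold = (0.26/0.14)^(1/0.74) ≈ 2.3084.

k_gold ≈ 2.308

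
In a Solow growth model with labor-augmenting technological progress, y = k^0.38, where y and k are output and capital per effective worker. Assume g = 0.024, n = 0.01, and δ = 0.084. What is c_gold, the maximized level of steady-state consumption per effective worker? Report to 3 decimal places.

c_gold ≈ 1.270

The effective depreciation rate is n + g + δ = 0.01 + 0.024 + 0.084 = 0.118.
At the golden rule the marginal product of capital equals n+g+δ: 0.38·k^(0.38−1) = 0.118. Solving, k_gold = (0.38/0.118)^(1/0.62) ≈ 6.5947.
y_gold = 6.5947^0.38 ≈ 2.0478.
c_gold = y_gold − (n+g+δ)·k_gold = 2.0478 − 0.118·6.5947 ≈ 1.2697.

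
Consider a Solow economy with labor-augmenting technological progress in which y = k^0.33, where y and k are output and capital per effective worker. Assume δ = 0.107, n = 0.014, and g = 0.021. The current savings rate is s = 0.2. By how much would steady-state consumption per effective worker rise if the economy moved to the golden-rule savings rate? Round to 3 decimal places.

Capital per effective worker breaks even when investment replaces (n + g + δ)·k; here n + g + δ = 0.142.
Current steady state (s = 0.2): k* = (0.2/0.142)^(1/0.67) ≈ 1.6673, y* = 1.6673^0.33 ≈ 1.1838, c* = (1−0.2)·1.1838 ≈ 0.9470.
At the golden rule the marginal product of capital equals n+g+δ: 0.33·k^(0.33−1) = 0.142. Solving, k_gold = (0.33/0.142)^(1/0.67) ≈ 3.5205.
y_gold = 3.5205^0.33 ≈ 1.5149, c_gold = y_gold − 0.142·k_gold ≈ 1.0150.
Gain: Δc = 1.0150 − 0.9470 ≈ 0.0680.

Δc ≈ 0.068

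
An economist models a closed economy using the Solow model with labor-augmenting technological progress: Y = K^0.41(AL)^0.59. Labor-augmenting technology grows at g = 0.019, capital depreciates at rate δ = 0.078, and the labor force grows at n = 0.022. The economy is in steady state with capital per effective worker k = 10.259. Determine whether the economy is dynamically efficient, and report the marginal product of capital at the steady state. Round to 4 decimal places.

Capital per effective worker breaks even when investment replaces (n + g + δ)·k; here n + g + δ = 0.119.
MPK = 0.41·k^(0.41−1) = 0.41·10.259^(-0.59) ≈ 0.1038.
MPK < 0.119, so the economy is dynamically inefficient (over-saving).

dynamically inefficient; MPK ≈ 0.1038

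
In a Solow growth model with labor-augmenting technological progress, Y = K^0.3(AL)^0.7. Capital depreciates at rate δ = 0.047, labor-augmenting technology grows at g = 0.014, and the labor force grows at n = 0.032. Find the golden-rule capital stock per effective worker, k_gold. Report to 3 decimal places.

k_gold ≈ 5.329

The effective depreciation rate is n + g + δ = 0.032 + 0.014 + 0.047 = 0.093.
Maximizing c = f(k) − (n+g+δ)·k gives f'(k) = n+g+δ, i.e. 0.3·k^(0.3−1) = 0.093, so k_gold = (0.3/0.093)^(1/0.7) ≈ 5.3288.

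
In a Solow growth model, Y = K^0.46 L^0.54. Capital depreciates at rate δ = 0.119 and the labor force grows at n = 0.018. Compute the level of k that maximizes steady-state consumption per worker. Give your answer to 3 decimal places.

k_gold ≈ 9.422

n + δ = 0.018 + 0.119 = 0.137.
At the golden rule the marginal product of capital equals n+δ: 0.46·k^(0.46−1) = 0.137. Solving, k_gold = (0.46/0.137)^(1/0.54) ≈ 9.4220.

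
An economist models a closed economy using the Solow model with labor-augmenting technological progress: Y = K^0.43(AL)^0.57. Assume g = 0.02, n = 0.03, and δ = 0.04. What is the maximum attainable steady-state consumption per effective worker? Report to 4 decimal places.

Break-even investment rate: n + g + δ = 0.03 + 0.02 + 0.04 = 0.09.
Setting f'(k) = n+g+δ gives 0.43·k^(0.43−1) = 0.09, hence k_gold = (0.43/0.09)^(1/0.57) ≈ 15.5462.
y_gold = 15.5462^0.43 ≈ 3.2539.
c_gold = y_gold − (n+g+δ)·k_gold = 3.2539 − 0.09·15.5462 ≈ 1.8547.

c_gold ≈ 1.8547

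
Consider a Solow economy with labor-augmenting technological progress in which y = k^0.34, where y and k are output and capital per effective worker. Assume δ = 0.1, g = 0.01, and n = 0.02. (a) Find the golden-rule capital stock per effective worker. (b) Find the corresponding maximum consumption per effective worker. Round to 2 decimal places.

n + g + δ = 0.02 + 0.01 + 0.1 = 0.13.
Setting f'(k) = n+g+δ gives 0.34·k^(0.34−1) = 0.13, hence k_gold = (0.34/0.13)^(1/0.66) ≈ 4.2917.
y_gold = 4.2917^0.34 ≈ 1.6409; c_gold = y_gold − 0.13·k_gold ≈ 1.0830.

(a) k_gold ≈ 4.29; (b) c_gold ≈ 1.08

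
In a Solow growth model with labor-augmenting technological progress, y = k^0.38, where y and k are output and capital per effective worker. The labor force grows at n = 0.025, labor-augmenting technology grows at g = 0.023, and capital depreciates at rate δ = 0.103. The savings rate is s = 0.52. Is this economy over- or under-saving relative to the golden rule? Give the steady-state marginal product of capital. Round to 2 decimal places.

over-saving; MPK ≈ 0.11

n + g + δ = 0.025 + 0.023 + 0.103 = 0.151.
Steady-state k*: s·k^0.38 = 0.151·k gives k* = (0.52/0.151)^(1/0.62) ≈ 7.3480.
MPK = 0.38·7.3480^(-0.62) ≈ 0.1103.
MPK < n+g+δ = 0.151, so the economy is dynamically inefficient (over-saving).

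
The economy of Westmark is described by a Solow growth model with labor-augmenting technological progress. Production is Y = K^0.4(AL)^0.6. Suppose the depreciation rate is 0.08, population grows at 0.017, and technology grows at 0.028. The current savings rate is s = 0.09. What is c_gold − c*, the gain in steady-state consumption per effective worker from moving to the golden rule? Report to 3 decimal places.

Δc ≈ 0.572

Capital per effective worker breaks even when investment replaces (n + g + δ)·k; here n + g + δ = 0.125.
Current steady state (s = 0.09): k* = (0.09/0.125)^(1/0.6) ≈ 0.5784, y* = 0.5784^0.4 ≈ 0.8033, c* = (1−0.09)·0.8033 ≈ 0.7310.
Setting f'(k) = n+g+δ gives 0.4·k^(0.4−1) = 0.125, hence k_gold = (0.4/0.125)^(1/0.6) ≈ 6.9489.
y_gold = 6.9489^0.4 ≈ 2.1715, c_gold = y_gold − 0.125·k_gold ≈ 1.3029.
Gain: Δc = 1.3029 − 0.7310 ≈ 0.5719.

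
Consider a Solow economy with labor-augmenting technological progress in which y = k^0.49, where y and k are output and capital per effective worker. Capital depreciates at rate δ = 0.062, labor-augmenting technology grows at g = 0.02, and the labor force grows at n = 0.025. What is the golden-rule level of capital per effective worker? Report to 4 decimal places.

k_gold ≈ 19.7565

n + g + δ = 0.025 + 0.02 + 0.062 = 0.107.
Setting f'(k) = n+g+δ gives 0.49·k^(0.49−1) = 0.107, hence k_gold = (0.49/0.107)^(1/0.51) ≈ 19.7565.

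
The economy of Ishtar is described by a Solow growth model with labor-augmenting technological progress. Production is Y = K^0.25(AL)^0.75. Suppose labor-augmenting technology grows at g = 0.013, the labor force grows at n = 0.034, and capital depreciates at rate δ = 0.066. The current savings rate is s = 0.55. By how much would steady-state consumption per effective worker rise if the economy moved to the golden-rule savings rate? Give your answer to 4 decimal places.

Δc ≈ 0.2147

n + g + δ = 0.034 + 0.013 + 0.066 = 0.113.
Current steady state (s = 0.55): k* = (0.55/0.113)^(1/0.75) ≈ 8.2486, y* = 8.2486^0.25 ≈ 1.6947, c* = (1−0.55)·1.6947 ≈ 0.7626.
Maximizing c = f(k) − (n+g+δ)·k gives f'(k) = n+g+δ, i.e. 0.25·k^(0.25−1) = 0.113, so k_gold = (0.25/0.113)^(1/0.75) ≈ 2.8828.
y_gold = 2.8828^0.25 ≈ 1.3030, c_gold = y_gold − 0.113·k_gold ≈ 0.9773.
Gain: Δc = 0.9773 − 0.7626 ≈ 0.2147.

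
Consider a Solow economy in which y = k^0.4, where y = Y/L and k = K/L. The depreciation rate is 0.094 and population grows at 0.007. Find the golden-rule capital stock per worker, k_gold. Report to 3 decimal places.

k_gold ≈ 9.914

n + δ = 0.007 + 0.094 = 0.101.
Golden rule sets MPK = n+δ: 0.4·k^(0.4−1) = 0.101, so k_gold = (0.4/0.101)^(1/0.6) ≈ 9.9136.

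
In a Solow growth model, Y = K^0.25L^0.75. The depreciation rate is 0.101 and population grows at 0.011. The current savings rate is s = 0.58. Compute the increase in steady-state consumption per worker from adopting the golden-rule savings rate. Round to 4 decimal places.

Δc ≈ 0.2535

The effective depreciation rate is n + δ = 0.011 + 0.101 = 0.112.
Current steady state (s = 0.58): k* = (0.58/0.112)^(1/0.75) ≈ 8.9594, y* = 8.9594^0.25 ≈ 1.7301, c* = (1−0.58)·1.7301 ≈ 0.7266.
Maximizing c = f(k) − (n+δ)·k gives f'(k) = n+δ, i.e. 0.25·k^(0.25−1) = 0.112, so k_gold = (0.25/0.112)^(1/0.75) ≈ 2.9172.
y_gold = 2.9172^0.25 ≈ 1.3069, c_gold = y_gold − 0.112·k_gold ≈ 0.9802.
Gain: Δc = 0.9802 − 0.7266 ≈ 0.2535.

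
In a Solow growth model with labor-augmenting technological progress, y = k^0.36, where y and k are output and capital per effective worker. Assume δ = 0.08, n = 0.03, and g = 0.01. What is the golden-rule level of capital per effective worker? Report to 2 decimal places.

k_gold ≈ 5.57

Capital per effective worker breaks even when investment replaces (n + g + δ)·k; here n + g + δ = 0.12.
At the golden rule the marginal product of capital equals n+g+δ: 0.36·k^(0.36−1) = 0.12. Solving, k_gold = (0.36/0.12)^(1/0.64) ≈ 5.5655.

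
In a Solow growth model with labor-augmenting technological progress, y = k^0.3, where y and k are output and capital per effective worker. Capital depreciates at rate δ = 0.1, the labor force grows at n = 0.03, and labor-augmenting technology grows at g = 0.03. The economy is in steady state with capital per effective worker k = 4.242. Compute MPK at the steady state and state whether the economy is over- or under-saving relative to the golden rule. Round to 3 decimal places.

over-saving; MPK ≈ 0.109

Break-even investment rate: n + g + δ = 0.03 + 0.03 + 0.1 = 0.16.
MPK = 0.3·k^(0.3−1) = 0.3·4.242^(-0.7) ≈ 0.1091.
MPK < 0.16, so the economy is dynamically inefficient (over-saving).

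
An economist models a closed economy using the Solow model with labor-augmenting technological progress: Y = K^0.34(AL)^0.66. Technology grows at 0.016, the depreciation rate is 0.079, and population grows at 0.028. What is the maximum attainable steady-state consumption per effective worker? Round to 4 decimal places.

Capital per effective worker breaks even when investment replaces (n + g + δ)·k; here n + g + δ = 0.123.
Maximizing c = f(k) − (n+g+δ)·k gives f'(k) = n+g+δ, i.e. 0.34·k^(0.34−1) = 0.123, so k_gold = (0.34/0.123)^(1/0.66) ≈ 4.6671.
y_gold = 4.6671^0.34 ≈ 1.6884.
c_gold = y_gold − (n+g+δ)·k_gold = 1.6884 − 0.123·4.6671 ≈ 1.1143.

c_gold ≈ 1.1143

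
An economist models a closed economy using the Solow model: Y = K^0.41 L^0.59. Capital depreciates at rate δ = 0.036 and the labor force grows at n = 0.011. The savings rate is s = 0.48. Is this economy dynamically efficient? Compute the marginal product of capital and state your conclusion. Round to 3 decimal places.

dynamically inefficient; MPK ≈ 0.040

n + δ = 0.011 + 0.036 = 0.047.
Steady-state k*: s·k^0.41 = 0.047·k gives k* = (0.48/0.047)^(1/0.59) ≈ 51.3349.
MPK = 0.41·51.3349^(-0.59) ≈ 0.0401.
MPK < n+δ = 0.047, so the economy is dynamically inefficient (over-saving).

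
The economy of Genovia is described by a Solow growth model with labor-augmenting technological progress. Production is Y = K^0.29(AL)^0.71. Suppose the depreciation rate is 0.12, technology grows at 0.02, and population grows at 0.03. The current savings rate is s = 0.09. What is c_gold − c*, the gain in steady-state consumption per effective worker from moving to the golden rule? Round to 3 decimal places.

Δc ≈ 0.181

Break-even investment rate: n + g + δ = 0.03 + 0.02 + 0.12 = 0.17.
Current steady state (s = 0.09): k* = (0.09/0.17)^(1/0.71) ≈ 0.4083, y* = 0.4083^0.29 ≈ 0.7712, c* = (1−0.09)·0.7712 ≈ 0.7018.
At the golden rule the marginal product of capital equals n+g+δ: 0.29·k^(0.29−1) = 0.17. Solving, k_gold = (0.29/0.17)^(1/0.71) ≈ 2.1217.
y_gold = 2.1217^0.29 ≈ 1.2438, c_gold = y_gold − 0.17·k_gold ≈ 0.8831.
Gain: Δc = 0.8831 − 0.7018 ≈ 0.1813.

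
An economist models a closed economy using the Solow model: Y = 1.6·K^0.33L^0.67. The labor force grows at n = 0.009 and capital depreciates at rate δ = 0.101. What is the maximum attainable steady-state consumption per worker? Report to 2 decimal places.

c_gold ≈ 2.32

n + δ = 0.009 + 0.101 = 0.11.
Golden rule sets MPK = n+δ: 0.33·1.6·k^(0.33−1) = 0.11, so k_gold = (0.33·1.6/0.11)^(1/0.67) ≈ 10.3939.
y_gold = 1.6·10.3939^0.33 ≈ 3.4646.
c_gold = y_gold − (n+δ)·k_gold = 3.4646 − 0.11·10.3939 ≈ 2.3213.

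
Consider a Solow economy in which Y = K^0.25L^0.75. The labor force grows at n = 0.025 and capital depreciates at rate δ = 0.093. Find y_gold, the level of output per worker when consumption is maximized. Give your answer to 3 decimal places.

Break-even investment rate: n + δ = 0.025 + 0.093 = 0.118.
At the golden rule the marginal product of capital equals n+δ: 0.25·k^(0.25−1) = 0.118. Solving, k_gold = (0.25/0.118)^(1/0.75) ≈ 2.7211.
Output: y_gold = k_gold^0.25 = 2.7211^0.25 ≈ 1.2844.

y_gold ≈ 1.284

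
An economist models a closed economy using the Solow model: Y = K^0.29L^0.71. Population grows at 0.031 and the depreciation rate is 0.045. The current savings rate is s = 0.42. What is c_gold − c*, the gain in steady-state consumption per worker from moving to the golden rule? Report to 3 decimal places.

The effective depreciation rate is n + δ = 0.031 + 0.045 = 0.076.
Current steady state (s = 0.42): k* = (0.42/0.076)^(1/0.71) ≈ 11.1092, y* = 11.1092^0.29 ≈ 2.0102, c* = (1−0.42)·2.0102 ≈ 1.1659.
Maximizing c = f(k) − (n+δ)·k gives f'(k) = n+δ, i.e. 0.29·k^(0.29−1) = 0.076, so k_gold = (0.29/0.076)^(1/0.71) ≈ 6.5938.
y_gold = 6.5938^0.29 ≈ 1.7280, c_gold = y_gold − 0.076·k_gold ≈ 1.2269.
Gain: Δc = 1.2269 − 1.1659 ≈ 0.0610.

Δc ≈ 0.061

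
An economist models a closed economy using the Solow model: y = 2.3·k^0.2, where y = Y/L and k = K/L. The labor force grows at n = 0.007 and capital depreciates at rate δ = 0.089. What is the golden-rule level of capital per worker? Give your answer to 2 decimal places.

The effective depreciation rate is n + δ = 0.007 + 0.089 = 0.096.
Golden rule sets MPK = n+δ: 0.2·2.3·k^(0.2−1) = 0.096, so k_gold = (0.2·2.3/0.096)^(1/0.8) ≈ 7.0894.

k_gold ≈ 7.09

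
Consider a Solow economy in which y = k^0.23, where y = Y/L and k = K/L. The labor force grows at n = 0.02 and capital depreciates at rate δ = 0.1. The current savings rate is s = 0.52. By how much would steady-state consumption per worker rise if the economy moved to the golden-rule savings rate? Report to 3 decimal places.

Δc ≈ 0.191

The effective depreciation rate is n + δ = 0.02 + 0.1 = 0.12.
Current steady state (s = 0.52): k* = (0.52/0.12)^(1/0.77) ≈ 6.7149, y* = 6.7149^0.23 ≈ 1.5496, c* = (1−0.52)·1.5496 ≈ 0.7438.
Maximizing c = f(k) − (n+δ)·k gives f'(k) = n+δ, i.e. 0.23·k^(0.23−1) = 0.12, so k_gold = (0.23/0.12)^(1/0.77) ≈ 2.3278.
y_gold = 2.3278^0.23 ≈ 1.2145, c_gold = y_gold − 0.12·k_gold ≈ 0.9352.
Gain: Δc = 0.9352 − 0.7438 ≈ 0.1914.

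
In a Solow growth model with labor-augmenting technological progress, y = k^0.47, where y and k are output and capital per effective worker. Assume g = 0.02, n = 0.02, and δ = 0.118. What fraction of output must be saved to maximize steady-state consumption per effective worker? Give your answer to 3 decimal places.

s_gold = 0.470

Break-even investment rate: n + g + δ = 0.02 + 0.02 + 0.118 = 0.158.
At the golden rule MPK = n+g+δ, and in any Cobb-Douglas steady state s = (n+g+δ)·k/y = MPK·k/y = capital's share 0.47.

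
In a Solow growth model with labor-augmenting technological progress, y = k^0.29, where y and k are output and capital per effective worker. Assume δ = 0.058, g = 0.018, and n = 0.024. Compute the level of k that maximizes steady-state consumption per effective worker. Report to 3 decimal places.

k_gold ≈ 4.480

Capital per effective worker breaks even when investment replaces (n + g + δ)·k; here n + g + δ = 0.1.
At the golden rule the marginal product of capital equals n+g+δ: 0.29·k^(0.29−1) = 0.1. Solving, k_gold = (0.29/0.1)^(1/0.71) ≈ 4.4799.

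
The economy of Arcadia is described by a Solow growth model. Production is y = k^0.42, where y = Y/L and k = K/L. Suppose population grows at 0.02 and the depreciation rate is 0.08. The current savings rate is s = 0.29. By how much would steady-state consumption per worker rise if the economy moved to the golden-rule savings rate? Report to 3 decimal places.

Capital per worker breaks even when investment replaces (n + δ)·k; here n + δ = 0.1.
Current steady state (s = 0.29): k* = (0.29/0.1)^(1/0.58) ≈ 6.2696, y* = 6.2696^0.42 ≈ 2.1619, c* = (1−0.29)·2.1619 ≈ 1.5350.
Golden rule sets MPK = n+δ: 0.42·k^(0.42−1) = 0.1, so k_gold = (0.42/0.1)^(1/0.58) ≈ 11.8732.
y_gold = 11.8732^0.42 ≈ 2.8270, c_gold = y_gold − 0.1·k_gold ≈ 1.6396.
Gain: Δc = 1.6396 − 1.5350 ≈ 0.1047.

Δc ≈ 0.105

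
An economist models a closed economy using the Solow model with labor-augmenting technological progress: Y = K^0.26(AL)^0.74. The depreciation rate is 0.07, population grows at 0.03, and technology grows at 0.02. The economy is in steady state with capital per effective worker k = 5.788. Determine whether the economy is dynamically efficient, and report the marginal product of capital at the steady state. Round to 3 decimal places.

Capital per effective worker breaks even when investment replaces (n + g + δ)·k; here n + g + δ = 0.12.
MPK = 0.26·k^(0.26−1) = 0.26·5.788^(-0.74) ≈ 0.0709.
MPK < 0.12, so the economy is dynamically inefficient (over-saving).

dynamically inefficient; MPK ≈ 0.071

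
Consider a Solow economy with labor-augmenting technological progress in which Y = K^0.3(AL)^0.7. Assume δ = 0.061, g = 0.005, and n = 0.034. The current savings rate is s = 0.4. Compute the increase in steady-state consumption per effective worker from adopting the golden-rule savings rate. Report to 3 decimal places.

Break-even investment rate: n + g + δ = 0.034 + 0.005 + 0.061 = 0.1.
Current steady state (s = 0.4): k* = (0.4/0.1)^(1/0.7) ≈ 7.2458, y* = 7.2458^0.3 ≈ 1.8114, c* = (1−0.4)·1.8114 ≈ 1.0869.
At the golden rule the marginal product of capital equals n+g+δ: 0.3·k^(0.3−1) = 0.1. Solving, k_gold = (0.3/0.1)^(1/0.7) ≈ 4.8040.
y_gold = 4.8040^0.3 ≈ 1.6013, c_gold = y_gold − 0.1·k_gold ≈ 1.1209.
Gain: Δc = 1.1209 − 1.0869 ≈ 0.0341.

Δc ≈ 0.034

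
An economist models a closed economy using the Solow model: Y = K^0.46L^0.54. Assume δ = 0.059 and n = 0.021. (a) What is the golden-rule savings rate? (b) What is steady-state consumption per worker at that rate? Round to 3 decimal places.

(a) s_gold = 0.460; (b) c_gold ≈ 2.396

Capital per worker breaks even when investment replaces (n + δ)·k; here n + δ = 0.08.
For Cobb-Douglas, s_gold equals capital's share: s_gold = 0.46.
Golden rule sets MPK = n+δ: 0.46·k^(0.46−1) = 0.08, so k_gold = (0.46/0.08)^(1/0.54) ≈ 25.5148.
y_gold = 25.5148^0.46 ≈ 4.4374; c_gold = (1−0.46)·y_gold ≈ 2.3962.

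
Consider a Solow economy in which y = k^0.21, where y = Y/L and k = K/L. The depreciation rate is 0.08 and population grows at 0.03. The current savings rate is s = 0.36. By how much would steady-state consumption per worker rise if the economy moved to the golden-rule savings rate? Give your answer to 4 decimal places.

Δc ≈ 0.0610

Capital per worker breaks even when investment replaces (n + δ)·k; here n + δ = 0.11.
Current steady state (s = 0.36): k* = (0.36/0.11)^(1/0.79) ≈ 4.4852, y* = 4.4852^0.21 ≈ 1.3705, c* = (1−0.36)·1.3705 ≈ 0.8771.
At the golden rule the marginal product of capital equals n+δ: 0.21·k^(0.21−1) = 0.11. Solving, k_gold = (0.21/0.11)^(1/0.79) ≈ 2.2671.
y_gold = 2.2671^0.21 ≈ 1.1875, c_gold = y_gold − 0.11·k_gold ≈ 0.9382.
Gain: Δc = 0.9382 − 0.8771 ≈ 0.0610.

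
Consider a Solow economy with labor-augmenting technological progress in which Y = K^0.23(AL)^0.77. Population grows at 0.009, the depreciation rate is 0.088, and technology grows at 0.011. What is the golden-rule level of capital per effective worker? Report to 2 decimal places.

k_gold ≈ 2.67

n + g + δ = 0.009 + 0.011 + 0.088 = 0.108.
Maximizing c = f(k) − (n+g+δ)·k gives f'(k) = n+g+δ, i.e. 0.23·k^(0.23−1) = 0.108, so k_gold = (0.23/0.108)^(1/0.77) ≈ 2.6691.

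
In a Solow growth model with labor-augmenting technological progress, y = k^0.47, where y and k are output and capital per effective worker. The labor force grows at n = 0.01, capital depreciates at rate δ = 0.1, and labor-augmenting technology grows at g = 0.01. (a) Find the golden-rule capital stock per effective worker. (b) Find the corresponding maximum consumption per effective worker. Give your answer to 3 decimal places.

(a) k_gold ≈ 13.143; (b) c_gold ≈ 1.779

Capital per effective worker breaks even when investment replaces (n + g + δ)·k; here n + g + δ = 0.12.
Maximizing c = f(k) − (n+g+δ)·k gives f'(k) = n+g+δ, i.e. 0.47·k^(0.47−1) = 0.12, so k_gold = (0.47/0.12)^(1/0.53) ≈ 13.1435.
y_gold = 13.1435^0.47 ≈ 3.3558; c_gold = y_gold − 0.12·k_gold ≈ 1.7786.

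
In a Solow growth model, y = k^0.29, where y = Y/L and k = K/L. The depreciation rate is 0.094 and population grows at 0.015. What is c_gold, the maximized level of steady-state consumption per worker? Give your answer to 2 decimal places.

Capital per worker breaks even when investment replaces (n + δ)·k; here n + δ = 0.109.
Maximizing c = f(k) − (n+δ)·k gives f'(k) = n+δ, i.e. 0.29·k^(0.29−1) = 0.109, so k_gold = (0.29/0.109)^(1/0.71) ≈ 3.9678.
y_gold = 3.9678^0.29 ≈ 1.4914.
c_gold = y_gold − (n+δ)·k_gold = 1.4914 − 0.109·3.9678 ≈ 1.0589.

c_gold ≈ 1.06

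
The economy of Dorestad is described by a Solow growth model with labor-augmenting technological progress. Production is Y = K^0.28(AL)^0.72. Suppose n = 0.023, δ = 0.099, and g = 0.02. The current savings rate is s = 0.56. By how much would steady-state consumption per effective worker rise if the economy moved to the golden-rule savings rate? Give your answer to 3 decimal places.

Δc ≈ 0.187

The effective depreciation rate is n + g + δ = 0.023 + 0.02 + 0.099 = 0.142.
Current steady state (s = 0.56): k* = (0.56/0.142)^(1/0.72) ≈ 6.7242, y* = 6.7242^0.28 ≈ 1.7051, c* = (1−0.56)·1.7051 ≈ 0.7502.
At the golden rule the marginal product of capital equals n+g+δ: 0.28·k^(0.28−1) = 0.142. Solving, k_gold = (0.28/0.142)^(1/0.72) ≈ 2.5677.
y_gold = 2.5677^0.28 ≈ 1.3022, c_gold = y_gold − 0.142·k_gold ≈ 0.9376.
Gain: Δc = 0.9376 − 0.7502 ≈ 0.1873.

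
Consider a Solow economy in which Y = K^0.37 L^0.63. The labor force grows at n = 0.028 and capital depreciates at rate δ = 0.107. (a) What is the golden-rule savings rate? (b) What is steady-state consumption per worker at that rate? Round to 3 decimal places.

Break-even investment rate: n + δ = 0.028 + 0.107 = 0.135.
For Cobb-Douglas, s_gold equals capital's share: s_gold = 0.37.
Maximizing c = f(k) − (n+δ)·k gives f'(k) = n+δ, i.e. 0.37·k^(0.37−1) = 0.135, so k_gold = (0.37/0.135)^(1/0.63) ≈ 4.9548.
y_gold = 4.9548^0.37 ≈ 1.8078; c_gold = (1−0.37)·y_gold ≈ 1.1389.

(a) s_gold = 0.370; (b) c_gold ≈ 1.139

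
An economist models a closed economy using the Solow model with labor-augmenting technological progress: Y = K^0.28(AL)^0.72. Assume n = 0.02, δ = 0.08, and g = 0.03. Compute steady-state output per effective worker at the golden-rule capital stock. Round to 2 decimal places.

y_gold ≈ 1.35

n + g + δ = 0.02 + 0.03 + 0.08 = 0.13.
Maximizing c = f(k) − (n+g+δ)·k gives f'(k) = n+g+δ, i.e. 0.28·k^(0.28−1) = 0.13, so k_gold = (0.28/0.13)^(1/0.72) ≈ 2.9027.
Output: y_gold = k_gold^0.28 = 2.9027^0.28 ≈ 1.3477.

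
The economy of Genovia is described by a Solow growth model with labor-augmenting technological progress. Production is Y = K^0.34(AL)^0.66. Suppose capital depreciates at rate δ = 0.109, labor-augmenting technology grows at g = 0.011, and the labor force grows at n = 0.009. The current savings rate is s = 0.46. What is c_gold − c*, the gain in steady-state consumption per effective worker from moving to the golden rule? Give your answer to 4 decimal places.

Break-even investment rate: n + g + δ = 0.009 + 0.011 + 0.109 = 0.129.
Current steady state (s = 0.46): k* = (0.46/0.129)^(1/0.66) ≈ 6.8646, y* = 6.8646^0.34 ≈ 1.9251, c* = (1−0.46)·1.9251 ≈ 1.0395.
Maximizing c = f(k) − (n+g+δ)·k gives f'(k) = n+g+δ, i.e. 0.34·k^(0.34−1) = 0.129, so k_gold = (0.34/0.129)^(1/0.66) ≈ 4.3422.
y_gold = 4.3422^0.34 ≈ 1.6475, c_gold = y_gold − 0.129·k_gold ≈ 1.0873.
Gain: Δc = 1.0873 − 1.0395 ≈ 0.0478.

Δc ≈ 0.0478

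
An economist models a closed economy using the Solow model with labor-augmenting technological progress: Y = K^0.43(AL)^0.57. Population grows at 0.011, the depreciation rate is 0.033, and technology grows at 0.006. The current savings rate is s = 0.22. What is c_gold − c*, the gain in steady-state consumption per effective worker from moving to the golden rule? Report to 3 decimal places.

Δc ≈ 0.505

Capital per effective worker breaks even when investment replaces (n + g + δ)·k; here n + g + δ = 0.05.
Current steady state (s = 0.22): k* = (0.22/0.05)^(1/0.57) ≈ 13.4544, y* = 13.4544^0.43 ≈ 3.0578, c* = (1−0.22)·3.0578 ≈ 2.3851.
Golden rule sets MPK = n+g+δ: 0.43·k^(0.43−1) = 0.05, so k_gold = (0.43/0.05)^(1/0.57) ≈ 43.5984.
y_gold = 43.5984^0.43 ≈ 5.0696, c_gold = y_gold − 0.05·k_gold ≈ 2.8897.
Gain: Δc = 2.8897 − 2.3851 ≈ 0.5046.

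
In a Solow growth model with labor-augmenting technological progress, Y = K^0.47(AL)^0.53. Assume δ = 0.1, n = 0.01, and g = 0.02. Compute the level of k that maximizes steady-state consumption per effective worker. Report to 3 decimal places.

Capital per effective worker breaks even when investment replaces (n + g + δ)·k; here n + g + δ = 0.13.
Setting f'(k) = n+g+δ gives 0.47·k^(0.47−1) = 0.13, hence k_gold = (0.47/0.13)^(1/0.53) ≈ 11.3011.

k_gold ≈ 11.301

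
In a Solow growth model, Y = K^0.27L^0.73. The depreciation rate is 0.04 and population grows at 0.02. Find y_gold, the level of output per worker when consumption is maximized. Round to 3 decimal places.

Capital per worker breaks even when investment replaces (n + δ)·k; here n + δ = 0.06.
At the golden rule the marginal product of capital equals n+δ: 0.27·k^(0.27−1) = 0.06. Solving, k_gold = (0.27/0.06)^(1/0.73) ≈ 7.8490.
Output: y_gold = k_gold^0.27 = 7.8490^0.27 ≈ 1.7442.

y_gold ≈ 1.744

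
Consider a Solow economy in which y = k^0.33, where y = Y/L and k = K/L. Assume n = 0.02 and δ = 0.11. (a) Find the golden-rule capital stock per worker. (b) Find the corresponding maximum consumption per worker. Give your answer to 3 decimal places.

Break-even investment rate: n + δ = 0.02 + 0.11 = 0.13.
Golden rule sets MPK = n+δ: 0.33·k^(0.33−1) = 0.13, so k_gold = (0.33/0.13)^(1/0.67) ≈ 4.0164.
y_gold = 4.0164^0.33 ≈ 1.5822; c_gold = y_gold − 0.13·k_gold ≈ 1.0601.

(a) k_gold ≈ 4.016; (b) c_gold ≈ 1.060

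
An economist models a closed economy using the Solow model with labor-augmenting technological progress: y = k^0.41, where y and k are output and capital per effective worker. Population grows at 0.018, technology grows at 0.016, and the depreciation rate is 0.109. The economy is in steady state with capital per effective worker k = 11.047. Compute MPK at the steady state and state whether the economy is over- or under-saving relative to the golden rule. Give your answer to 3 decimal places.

over-saving; MPK ≈ 0.099

The effective depreciation rate is n + g + δ = 0.018 + 0.016 + 0.109 = 0.143.
MPK = 0.41·k^(0.41−1) = 0.41·11.047^(-0.59) ≈ 0.0994.
MPK < 0.143, so the economy is dynamically inefficient (over-saving).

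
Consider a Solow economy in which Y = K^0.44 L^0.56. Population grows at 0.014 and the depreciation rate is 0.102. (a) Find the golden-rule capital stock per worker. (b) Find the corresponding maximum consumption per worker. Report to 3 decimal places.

n + δ = 0.014 + 0.102 = 0.116.
Golden rule sets MPK = n+δ: 0.44·k^(0.44−1) = 0.116, so k_gold = (0.44/0.116)^(1/0.56) ≈ 10.8123.
y_gold = 10.8123^0.44 ≈ 2.8505; c_gold = y_gold − 0.116·k_gold ≈ 1.5963.

(a) k_gold ≈ 10.812; (b) c_gold ≈ 1.596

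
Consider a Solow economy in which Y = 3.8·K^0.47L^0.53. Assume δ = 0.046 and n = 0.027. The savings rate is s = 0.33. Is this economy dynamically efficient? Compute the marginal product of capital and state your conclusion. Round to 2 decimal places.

dynamically efficient; MPK ≈ 0.10

n + δ = 0.027 + 0.046 = 0.073.
Steady-state k*: s·A·k^0.47 = 0.073·k gives k* = (0.33·3.8/0.073)^(1/0.53) ≈ 213.8656.
MPK = 0.47·3.8·213.8656^(-0.53) ≈ 0.1040.
MPK > n+δ = 0.073, so the economy is dynamically efficient (under-saving).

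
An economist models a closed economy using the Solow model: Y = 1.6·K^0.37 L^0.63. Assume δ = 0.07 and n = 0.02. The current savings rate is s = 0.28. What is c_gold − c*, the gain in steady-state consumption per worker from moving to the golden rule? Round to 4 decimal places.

Δc ≈ 0.0905

n + δ = 0.02 + 0.07 = 0.09.
Current steady state (s = 0.28): k* = (0.28·1.6/0.09)^(1/0.63) ≈ 12.7763, y* = 1.6·12.7763^0.37 ≈ 4.1067, c* = (1−0.28)·4.1067 ≈ 2.9568.
At the golden rule the marginal product of capital equals n+δ: 0.37·1.6·k^(0.37−1) = 0.09. Solving, k_gold = (0.37·1.6/0.09)^(1/0.63) ≈ 19.8856.
y_gold = 1.6·19.8856^0.37 ≈ 4.8370, c_gold = y_gold − 0.09·k_gold ≈ 3.0473.
Gain: Δc = 3.0473 − 2.9568 ≈ 0.0905.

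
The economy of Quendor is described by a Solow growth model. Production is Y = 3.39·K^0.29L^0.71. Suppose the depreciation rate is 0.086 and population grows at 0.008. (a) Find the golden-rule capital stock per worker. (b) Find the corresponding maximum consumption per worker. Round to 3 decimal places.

Capital per worker breaks even when investment replaces (n + δ)·k; here n + δ = 0.094.
At the golden rule the marginal product of capital equals n+δ: 0.29·3.39·k^(0.29−1) = 0.094. Solving, k_gold = (0.29·3.39/0.094)^(1/0.71) ≈ 27.2818.
y_gold = 3.39·27.2818^0.29 ≈ 8.8431; c_gold = y_gold − 0.094·k_gold ≈ 6.2786.

(a) k_gold ≈ 27.282; (b) c_gold ≈ 6.279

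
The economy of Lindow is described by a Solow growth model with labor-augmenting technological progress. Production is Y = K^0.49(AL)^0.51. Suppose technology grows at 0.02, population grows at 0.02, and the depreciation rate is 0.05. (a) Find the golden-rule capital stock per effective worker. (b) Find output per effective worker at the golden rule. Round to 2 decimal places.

n + g + δ = 0.02 + 0.02 + 0.05 = 0.09.
At the golden rule the marginal product of capital equals n+g+δ: 0.49·k^(0.49−1) = 0.09. Solving, k_gold = (0.49/0.09)^(1/0.51) ≈ 27.7362.
y_gold = 27.7362^0.49 ≈ 5.0944.

(a) k_gold ≈ 27.74; (b) y_gold ≈ 5.09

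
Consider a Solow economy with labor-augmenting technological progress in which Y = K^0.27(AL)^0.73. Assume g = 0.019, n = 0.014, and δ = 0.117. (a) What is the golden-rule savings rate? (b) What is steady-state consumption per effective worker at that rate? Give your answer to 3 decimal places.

(a) s_gold = 0.270; (b) c_gold ≈ 0.907

Capital per effective worker breaks even when investment replaces (n + g + δ)·k; here n + g + δ = 0.15.
For Cobb-Douglas, s_gold equals capital's share: s_gold = 0.27.
Setting f'(k) = n+g+δ gives 0.27·k^(0.27−1) = 0.15, hence k_gold = (0.27/0.15)^(1/0.73) ≈ 2.2371.
y_gold = 2.2371^0.27 ≈ 1.2428; c_gold = (1−0.27)·y_gold ≈ 0.9073.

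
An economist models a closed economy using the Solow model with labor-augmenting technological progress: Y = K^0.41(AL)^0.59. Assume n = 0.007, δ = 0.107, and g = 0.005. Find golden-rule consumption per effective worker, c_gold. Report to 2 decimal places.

n + g + δ = 0.007 + 0.005 + 0.107 = 0.119.
At the golden rule the marginal product of capital equals n+g+δ: 0.41·k^(0.41−1) = 0.119. Solving, k_gold = (0.41/0.119)^(1/0.59) ≈ 8.1390.
y_gold = 8.1390^0.41 ≈ 2.3623.
c_gold = y_gold − (n+g+δ)·k_gold = 2.3623 − 0.119·8.1390 ≈ 1.3938.

c_gold ≈ 1.39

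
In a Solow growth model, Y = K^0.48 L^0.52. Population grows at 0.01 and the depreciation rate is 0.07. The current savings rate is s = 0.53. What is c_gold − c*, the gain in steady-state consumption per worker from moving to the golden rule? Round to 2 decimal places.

Break-even investment rate: n + δ = 0.01 + 0.07 = 0.08.
Current steady state (s = 0.53): k* = (0.53/0.08)^(1/0.52) ≈ 37.9493, y* = 37.9493^0.48 ≈ 5.7282, c* = (1−0.53)·5.7282 ≈ 2.6923.
At the golden rule the marginal product of capital equals n+δ: 0.48·k^(0.48−1) = 0.08. Solving, k_gold = (0.48/0.08)^(1/0.52) ≈ 31.3650.
y_gold = 31.3650^0.48 ≈ 5.2275, c_gold = y_gold − 0.08·k_gold ≈ 2.7183.
Gain: Δc = 2.7183 − 2.6923 ≈ 0.0260.

Δc ≈ 0.03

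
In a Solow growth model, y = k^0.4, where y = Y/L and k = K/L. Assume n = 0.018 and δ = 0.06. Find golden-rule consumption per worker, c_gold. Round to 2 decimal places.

c_gold ≈ 1.78

Capital per worker breaks even when investment replaces (n + δ)·k; here n + δ = 0.078.
Golden rule sets MPK = n+δ: 0.4·k^(0.4−1) = 0.078, so k_gold = (0.4/0.078)^(1/0.6) ≈ 15.2502.
y_gold = 15.2502^0.4 ≈ 2.9738.
c_gold = y_gold − (n+δ)·k_gold = 2.9738 − 0.078·15.2502 ≈ 1.7843.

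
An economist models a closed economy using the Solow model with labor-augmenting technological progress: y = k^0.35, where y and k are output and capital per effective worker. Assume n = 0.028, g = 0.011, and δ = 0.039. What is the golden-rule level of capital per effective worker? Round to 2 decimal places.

k_gold ≈ 10.07

Capital per effective worker breaks even when investment replaces (n + g + δ)·k; here n + g + δ = 0.078.
Setting f'(k) = n+g+δ gives 0.35·k^(0.35−1) = 0.078, hence k_gold = (0.35/0.078)^(1/0.65) ≈ 10.0702.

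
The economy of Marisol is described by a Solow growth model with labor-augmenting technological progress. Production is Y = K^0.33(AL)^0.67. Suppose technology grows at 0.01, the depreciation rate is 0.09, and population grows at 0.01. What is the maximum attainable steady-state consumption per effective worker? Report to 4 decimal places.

c_gold ≈ 1.1510

Break-even investment rate: n + g + δ = 0.01 + 0.01 + 0.09 = 0.11.
Golden rule sets MPK = n+g+δ: 0.33·k^(0.33−1) = 0.11, so k_gold = (0.33/0.11)^(1/0.67) ≈ 5.1537.
y_gold = 5.1537^0.33 ≈ 1.7179.
c_gold = y_gold − (n+g+δ)·k_gold = 1.7179 − 0.11·5.1537 ≈ 1.1510.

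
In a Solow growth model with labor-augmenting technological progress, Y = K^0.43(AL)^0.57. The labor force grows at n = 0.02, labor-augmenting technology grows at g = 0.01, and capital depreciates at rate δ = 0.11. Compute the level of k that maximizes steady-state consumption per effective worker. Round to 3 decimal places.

n + g + δ = 0.02 + 0.01 + 0.11 = 0.14.
At the golden rule the marginal product of capital equals n+g+δ: 0.43·k^(0.43−1) = 0.14. Solving, k_gold = (0.43/0.14)^(1/0.57) ≈ 7.1612.

k_gold ≈ 7.161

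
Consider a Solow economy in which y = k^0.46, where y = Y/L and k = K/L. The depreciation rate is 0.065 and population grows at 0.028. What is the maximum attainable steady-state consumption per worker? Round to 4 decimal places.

c_gold ≈ 2.1077

The effective depreciation rate is n + δ = 0.028 + 0.065 = 0.093.
Maximizing c = f(k) − (n+δ)·k gives f'(k) = n+δ, i.e. 0.46·k^(0.46−1) = 0.093, so k_gold = (0.46/0.093)^(1/0.54) ≈ 19.3061.
y_gold = 19.3061^0.46 ≈ 3.9032.
c_gold = y_gold − (n+δ)·k_gold = 3.9032 − 0.093·19.3061 ≈ 2.1077.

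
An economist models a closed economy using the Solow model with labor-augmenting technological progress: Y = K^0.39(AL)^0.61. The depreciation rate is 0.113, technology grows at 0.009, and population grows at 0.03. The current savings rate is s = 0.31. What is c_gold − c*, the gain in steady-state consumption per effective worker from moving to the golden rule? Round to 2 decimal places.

n + g + δ = 0.03 + 0.009 + 0.113 = 0.152.
Current steady state (s = 0.31): k* = (0.31/0.152)^(1/0.61) ≈ 3.2167, y* = 3.2167^0.39 ≈ 1.5772, c* = (1−0.31)·1.5772 ≈ 1.0883.
At the golden rule the marginal product of capital equals n+g+δ: 0.39·k^(0.39−1) = 0.152. Solving, k_gold = (0.39/0.152)^(1/0.61) ≈ 4.6866.
y_gold = 4.6866^0.39 ≈ 1.8266, c_gold = y_gold − 0.152·k_gold ≈ 1.1142.
Gain: Δc = 1.1142 − 1.0883 ≈ 0.0259.

Δc ≈ 0.03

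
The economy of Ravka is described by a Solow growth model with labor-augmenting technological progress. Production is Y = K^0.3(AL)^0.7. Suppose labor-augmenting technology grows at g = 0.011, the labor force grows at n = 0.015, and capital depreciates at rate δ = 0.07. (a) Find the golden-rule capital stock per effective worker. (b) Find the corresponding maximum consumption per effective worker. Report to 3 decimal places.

(a) k_gold ≈ 5.092; (b) c_gold ≈ 1.141

n + g + δ = 0.015 + 0.011 + 0.07 = 0.096.
At the golden rule the marginal product of capital equals n+g+δ: 0.3·k^(0.3−1) = 0.096. Solving, k_gold = (0.3/0.096)^(1/0.7) ≈ 5.0925.
y_gold = 5.0925^0.3 ≈ 1.6296; c_gold = y_gold − 0.096·k_gold ≈ 1.1407.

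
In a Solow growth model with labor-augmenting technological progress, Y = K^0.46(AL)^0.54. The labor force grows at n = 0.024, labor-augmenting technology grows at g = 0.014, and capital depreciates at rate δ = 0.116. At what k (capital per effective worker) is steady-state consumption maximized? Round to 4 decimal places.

Capital per effective worker breaks even when investment replaces (n + g + δ)·k; here n + g + δ = 0.154.
Golden rule sets MPK = n+g+δ: 0.46·k^(0.46−1) = 0.154, so k_gold = (0.46/0.154)^(1/0.54) ≈ 7.5870.

k_gold ≈ 7.5870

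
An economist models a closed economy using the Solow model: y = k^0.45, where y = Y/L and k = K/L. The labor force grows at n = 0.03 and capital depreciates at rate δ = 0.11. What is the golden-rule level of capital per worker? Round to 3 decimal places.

The effective depreciation rate is n + δ = 0.03 + 0.11 = 0.14.
Golden rule sets MPK = n+δ: 0.45·k^(0.45−1) = 0.14, so k_gold = (0.45/0.14)^(1/0.55) ≈ 8.3555.

k_gold ≈ 8.355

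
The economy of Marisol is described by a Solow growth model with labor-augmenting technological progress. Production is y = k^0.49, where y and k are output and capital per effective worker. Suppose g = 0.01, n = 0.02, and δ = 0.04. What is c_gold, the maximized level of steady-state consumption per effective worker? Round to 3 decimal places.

c_gold ≈ 3.308

The effective depreciation rate is n + g + δ = 0.02 + 0.01 + 0.04 = 0.07.
Maximizing c = f(k) − (n+g+δ)·k gives f'(k) = n+g+δ, i.e. 0.49·k^(0.49−1) = 0.07, so k_gold = (0.49/0.07)^(1/0.51) ≈ 45.3999.
y_gold = 45.3999^0.49 ≈ 6.4857.
c_gold = y_gold − (n+g+δ)·k_gold = 6.4857 − 0.07·45.3999 ≈ 3.3077.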